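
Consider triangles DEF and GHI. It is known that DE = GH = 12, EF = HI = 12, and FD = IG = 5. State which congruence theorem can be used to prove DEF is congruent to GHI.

The given information provides:
DE = GH = 12, EF = HI = 12, and FD = IG = 5
This matches the SSS congruence theorem.
All three pairs of corresponding sides are equal (Side-Side-Side).

SSS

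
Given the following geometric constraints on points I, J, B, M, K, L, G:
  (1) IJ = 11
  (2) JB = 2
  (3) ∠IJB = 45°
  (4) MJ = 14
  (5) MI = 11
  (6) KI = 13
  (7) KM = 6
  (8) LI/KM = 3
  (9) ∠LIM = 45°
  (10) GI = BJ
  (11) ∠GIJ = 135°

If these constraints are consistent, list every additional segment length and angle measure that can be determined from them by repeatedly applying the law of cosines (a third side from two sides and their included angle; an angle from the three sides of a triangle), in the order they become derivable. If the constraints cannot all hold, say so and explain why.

The constraints are consistent. Derivable facts, in order:
After 1 step:
- IB ≈ 9.69
- JG ≈ 12.49
- ML ≈ 12.84
- ∠IJM = 50.48°
- ∠IKM = 57.42°
- ∠IMJ = 50.48°
- ∠IMK = 95.22°
- ∠JIM = 79.04°
- ∠KIM = 27.36°
After 2 steps:
- ∠BIJ = 8.39°
- ∠GJI = 6.5°
- ∠IBJ = 126.61°
- ∠IGJ = 38.5°
- ∠ILM = 37.27°
- ∠IML = 97.73°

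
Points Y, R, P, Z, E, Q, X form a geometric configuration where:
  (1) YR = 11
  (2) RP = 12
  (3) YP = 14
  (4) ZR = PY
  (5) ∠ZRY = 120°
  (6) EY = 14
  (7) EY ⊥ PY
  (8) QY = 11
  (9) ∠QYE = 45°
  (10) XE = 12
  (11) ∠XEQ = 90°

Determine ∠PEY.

Step 1: By the law of cosines on triangle EYP: EP² = 14² + 14² − 2·14·14·cos(90°) = 392, so EP = 14·√2.
Step 2: By the inverse law of cosines on triangle PEY: cos(∠PEY) = ((14·√2)² + 14² − 14²) / (2·14·√2·14) = 392/554.37 = 0.7071, so ∠PEY = 45°.

Therefore, the measure of angle ∠PEY = 45°.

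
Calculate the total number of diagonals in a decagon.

Each of the 10 vertices connects to 7 non-adjacent vertices via diagonals.
Total connections = 10 × 7 = 70, but each diagonal is counted twice.
Number of diagonals = 70 / 2 = 35.

35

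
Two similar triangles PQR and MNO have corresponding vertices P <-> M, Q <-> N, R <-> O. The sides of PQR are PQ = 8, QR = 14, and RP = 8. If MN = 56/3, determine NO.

k = 56/3/8 = 7/3. NO = 7/3 * 14 = 98/3.

98/3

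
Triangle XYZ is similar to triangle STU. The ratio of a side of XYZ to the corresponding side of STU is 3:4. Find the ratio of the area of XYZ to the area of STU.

Area scales with the square of linear dimensions. If every length is multiplied by 3/4, then the area is multiplied by (3/4)^2 = 9/16.
The area ratio is 9:16.

9:16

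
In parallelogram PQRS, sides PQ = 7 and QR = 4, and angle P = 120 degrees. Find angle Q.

Opposite sides of a parallelogram are parallel, so consecutive angles form co-interior angles on a transversal.
Co-interior angles sum to 180°, giving angle Q = 180 - 120 = 60 degrees.

60 degrees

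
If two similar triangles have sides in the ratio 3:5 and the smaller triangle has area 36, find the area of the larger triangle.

Area ratio = (3/5)^2 = 9/25. Area of the larger triangle = 36 * 25/9 = 100.

100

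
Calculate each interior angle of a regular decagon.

Each interior angle of a regular n-gon is (n - 2) * 180 / n.
For n = 10: (10 - 2) * 180 / 10 = 1440/10 = 144 degrees.

144 degrees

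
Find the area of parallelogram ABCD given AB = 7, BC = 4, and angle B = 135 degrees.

Area = a * b * sin(theta)
Area = 7 * 4 * sin(135 degrees)
Area = 28 * sqrt(2)/2
Area = 14*sqrt(2)

14*sqrt(2)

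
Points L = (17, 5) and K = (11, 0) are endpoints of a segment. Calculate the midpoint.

The midpoint is the average of the coordinates:
x: (17 + 11)/2 = 14
y: (5 + 0)/2 = 5/2
Midpoint = (14, 5/2)

(14, 5/2)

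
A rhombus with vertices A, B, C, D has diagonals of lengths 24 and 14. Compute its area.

Area = (24 * 14) / 2 = 336 / 2 = 168

168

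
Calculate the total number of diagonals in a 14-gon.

Each of the 14 vertices connects to 11 non-adjacent vertices via diagonals.
Total connections = 14 × 11 = 154, but each diagonal is counted twice.
Number of diagonals = 154 / 2 = 77.

77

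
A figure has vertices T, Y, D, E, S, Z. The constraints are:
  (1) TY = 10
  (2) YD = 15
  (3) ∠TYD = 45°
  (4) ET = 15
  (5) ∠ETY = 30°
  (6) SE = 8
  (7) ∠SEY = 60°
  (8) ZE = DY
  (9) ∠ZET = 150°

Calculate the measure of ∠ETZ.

From the given relations: ZE = DY = 15.
Step 1: By the law of cosines on triangle TEZ: TZ² = 15² + 15² − 2·15·15·cos(150°) = 839.71, so TZ ≈ 28.98.
Step 2: By the inverse law of cosines on triangle ETZ: cos(∠ETZ) = (15² + 28.98² − 15²) / (2·15·28.98) = 839.71/869.33 = 0.9659, so ∠ETZ = 15°.

Therefore, the measure of angle ∠ETZ = 15°.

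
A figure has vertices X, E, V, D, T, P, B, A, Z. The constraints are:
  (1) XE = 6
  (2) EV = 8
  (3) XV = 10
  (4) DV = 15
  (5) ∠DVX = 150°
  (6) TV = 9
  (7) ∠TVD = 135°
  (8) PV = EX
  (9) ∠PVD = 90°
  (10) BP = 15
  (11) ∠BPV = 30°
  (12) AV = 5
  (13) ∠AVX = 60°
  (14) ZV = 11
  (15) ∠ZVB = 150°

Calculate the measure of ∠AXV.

Step 1: By the law of cosines on triangle XVA: XA² = 10² + 5² − 2·10·5·cos(60°) = 75, so XA = 5·√3.
Step 2: By the inverse law of cosines on triangle AXV: cos(∠AXV) = ((5·√3)² + 10² − 5²) / (2·5·√3·10) = 150/173.21 = 0.866, so ∠AXV = 30°.

Therefore, the measure of angle ∠AXV = 30°.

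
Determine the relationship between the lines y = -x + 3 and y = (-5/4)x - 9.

Slope of line 1: m1 = -1
Slope of line 2: m2 = -5/4
For parallel lines we need equal slopes: -1 != -5/4.
For perpendicular lines we need m1*m2 = -1: (-1)(-5/4) = 5/4 != -1.
Since neither condition holds, the lines are neither parallel nor perpendicular.

Neither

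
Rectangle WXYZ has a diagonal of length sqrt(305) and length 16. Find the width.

b = sqrt(d^2 - a^2) = sqrt(305 - 256) = sqrt(49) = 7

7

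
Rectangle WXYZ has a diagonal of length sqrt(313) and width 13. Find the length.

Using the Pythagorean theorem: d^2 = a^2 + b^2
b^2 = d^2 - a^2
b^2 = 313 - 169
b^2 = 144
b = sqrt(144) = 12

12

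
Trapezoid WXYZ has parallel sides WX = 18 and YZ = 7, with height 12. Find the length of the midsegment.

The midsegment of a trapezoid = (base1 + base2) / 2
midsegment = (18 + 7) / 2
midsegment = 25 / 2
midsegment = 25/2

25/2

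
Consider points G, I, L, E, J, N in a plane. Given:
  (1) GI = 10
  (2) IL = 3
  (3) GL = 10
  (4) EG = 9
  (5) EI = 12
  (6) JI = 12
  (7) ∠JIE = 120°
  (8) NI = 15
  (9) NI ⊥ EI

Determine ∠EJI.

Step 1: By the law of cosines on triangle JIE: JE² = 12² + 12² − 2·12·12·cos(120°) = 432, so JE = 12·√3.
Step 2: By the inverse law of cosines on triangle EJI: cos(∠EJI) = ((12·√3)² + 12² − 12²) / (2·12·√3·12) = 432/498.83 = 0.866, so ∠EJI = 30°.

Therefore, the measure of angle ∠EJI = 30°.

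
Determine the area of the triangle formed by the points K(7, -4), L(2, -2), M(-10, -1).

The Shoelace formula computes the area from vertex coordinates by summing cross products.
For vertices (7,-4), (2,-2), (-10,-1):
Signed sum = 7*-2 - 2*-4 + 2*-1 - -10*-2 + -10*-4 - 7*-1
= -6 + -22 + 47 = 19
Area = (1/2)|19| = 19/2.

19/2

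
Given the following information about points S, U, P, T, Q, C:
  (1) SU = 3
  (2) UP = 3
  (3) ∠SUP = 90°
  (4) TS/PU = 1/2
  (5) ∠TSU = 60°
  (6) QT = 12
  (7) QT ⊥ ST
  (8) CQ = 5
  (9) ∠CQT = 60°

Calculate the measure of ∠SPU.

Step 1: By the law of cosines on triangle PUS: PS² = 3² + 3² − 2·3·3·cos(90°) = 18, so PS = 3·√2.
Step 2: By the inverse law of cosines on triangle SPU: cos(∠SPU) = ((3·√2)² + 3² − 3²) / (2·3·√2·3) = 18/25.46 = 0.7071, so ∠SPU = 45°.

Therefore, the measure of angle ∠SPU = 45°.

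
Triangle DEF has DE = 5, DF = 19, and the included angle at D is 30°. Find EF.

By the law of cosines: EF^2 = DE^2 + DF^2 - 2*DE*DF*cos(D)
EF^2 = 5^2 + 19^2 - 2*5*19*cos(30°)
EF^2 = 25 + 361 - 190*(sqrt(3)/2)
EF^2 = 386 - 95*sqrt(3)
EF = sqrt(386 - 95*sqrt(3))

sqrt(386 - 95*sqrt(3))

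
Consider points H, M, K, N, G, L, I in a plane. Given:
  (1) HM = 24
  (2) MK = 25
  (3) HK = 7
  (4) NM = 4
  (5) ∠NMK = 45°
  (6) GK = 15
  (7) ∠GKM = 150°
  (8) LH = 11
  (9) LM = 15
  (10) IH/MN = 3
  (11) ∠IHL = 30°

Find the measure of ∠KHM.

Step 1: By the inverse law of cosines on triangle KHM: cos(∠KHM) = (7² + 24² − 25²) / (2·7·24) = 0/336 = 0, so ∠KHM = 90°.

Therefore, the measure of angle ∠KHM = 90°.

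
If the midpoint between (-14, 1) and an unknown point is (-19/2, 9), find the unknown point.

Using the midpoint formula: M = ((x1 + x2)/2, (y1 + y2)/2)
We know M = (-19/2, 9) and A = (-14, 1)
For x: -19/2 = (-14 + x2)/2, so x2 = 2*-19/2 - -14 = -5
For y: 9 = (1 + y2)/2, so y2 = 2*9 - 1 = 17
D = (-5, 17)

(-5, 17)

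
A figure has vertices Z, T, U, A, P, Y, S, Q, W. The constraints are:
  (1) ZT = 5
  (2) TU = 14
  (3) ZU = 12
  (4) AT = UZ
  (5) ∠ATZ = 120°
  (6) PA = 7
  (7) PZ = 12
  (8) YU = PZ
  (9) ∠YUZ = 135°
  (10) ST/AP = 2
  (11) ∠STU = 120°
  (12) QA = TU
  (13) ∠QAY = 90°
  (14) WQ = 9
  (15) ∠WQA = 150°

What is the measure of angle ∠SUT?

From the given relations: ST = 2·AP = 2·7 = 14.
Step 1: By the law of cosines on triangle UTS: US² = 14² + 14² − 2·14·14·cos(120°) = 588, so US = 14·√3.
Step 2: By the inverse law of cosines on triangle SUT: cos(∠SUT) = ((14·√3)² + 14² − 14²) / (2·14·√3·14) = 588/678.96 = 0.866, so ∠SUT = 30°.

Therefore, the measure of angle ∠SUT = 30°.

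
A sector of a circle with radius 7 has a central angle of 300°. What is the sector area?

The full circle has area πr² = π(7)² = 49*pi.
The sector covers 300° out of 360°, a fraction of 5/6.
Sector area = 49*pi × 5/6 = 245*pi/6.

245*pi/6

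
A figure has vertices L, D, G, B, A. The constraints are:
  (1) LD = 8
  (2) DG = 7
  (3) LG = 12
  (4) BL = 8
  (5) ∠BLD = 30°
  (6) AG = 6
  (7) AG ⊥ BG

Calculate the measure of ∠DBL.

Step 1: By the law of cosines on triangle BLD: BD² = 8² + 8² − 2·8·8·cos(30°) = 17.15, so BD ≈ 4.14.
Step 2: By the inverse law of cosines on triangle DBL: cos(∠DBL) = (4.14² + 8² − 8²) / (2·4.14·8) = 17.15/66.26 = 0.2588, so ∠DBL = 75°.

Therefore, the measure of angle ∠DBL = 75°.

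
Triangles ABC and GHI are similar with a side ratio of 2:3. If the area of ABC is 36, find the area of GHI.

For similar figures, the area ratio equals the square of the side ratio.
Side ratio (ABC to GHI) = 2:3, so area ratio = 2^2:3^2 = 4:9.
If the area of ABC is 36, then the area of GHI = 36 * (9/4) = 81.

81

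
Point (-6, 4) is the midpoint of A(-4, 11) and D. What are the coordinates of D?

Using the midpoint formula: M = ((x1 + x2)/2, (y1 + y2)/2)
We know M = (-6, 4) and A = (-4, 11)
For x: -6 = (-4 + x2)/2, so x2 = 2*-6 - -4 = -8
For y: 4 = (11 + y2)/2, so y2 = 2*4 - 11 = -3
D = (-8, -3)

(-8, -3)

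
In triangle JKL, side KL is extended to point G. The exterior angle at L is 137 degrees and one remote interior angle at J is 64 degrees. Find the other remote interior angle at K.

The exterior angle theorem states that an exterior angle equals the sum of the two non-adjacent interior angles.
So 137 = 64 + angle K, which gives angle K = 137 - 64 = 73 degrees.

73 degrees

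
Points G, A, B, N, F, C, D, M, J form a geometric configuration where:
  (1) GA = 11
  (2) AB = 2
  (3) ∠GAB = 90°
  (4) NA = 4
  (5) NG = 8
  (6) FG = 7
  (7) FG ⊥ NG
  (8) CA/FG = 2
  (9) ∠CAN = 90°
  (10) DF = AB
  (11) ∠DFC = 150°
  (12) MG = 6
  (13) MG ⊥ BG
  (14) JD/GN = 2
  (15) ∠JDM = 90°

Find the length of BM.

Step 1: By the law of cosines on triangle BAG: BG² = 2² + 11² − 2·2·11·cos(90°) = 125, so BG = 5·√5.
Step 2: By the law of cosines on triangle BGM: BM² = (5·√5)² + 6² − 2·5·√5·6·cos(90°) = 161, so BM = √161.

Therefore, the length of BM = √161.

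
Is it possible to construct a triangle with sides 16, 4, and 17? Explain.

Sort the sides: 4, 16, 17.
It suffices to check that the sum of the two smallest exceeds the largest:
4 + 16 = 20 > 17. ✓
Yes, a valid triangle can be formed.

Yes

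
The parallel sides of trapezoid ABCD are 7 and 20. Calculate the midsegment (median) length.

The midsegment of a trapezoid = (base1 + base2) / 2
midsegment = (7 + 20) / 2
midsegment = 27 / 2
midsegment = 27/2

27/2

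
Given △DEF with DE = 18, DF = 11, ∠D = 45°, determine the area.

Area = (1/2)(18)(11) sin(45°) = (1/2)(18)(11)(sqrt(2)/2) = 99*sqrt(2)/2

99*sqrt(2)/2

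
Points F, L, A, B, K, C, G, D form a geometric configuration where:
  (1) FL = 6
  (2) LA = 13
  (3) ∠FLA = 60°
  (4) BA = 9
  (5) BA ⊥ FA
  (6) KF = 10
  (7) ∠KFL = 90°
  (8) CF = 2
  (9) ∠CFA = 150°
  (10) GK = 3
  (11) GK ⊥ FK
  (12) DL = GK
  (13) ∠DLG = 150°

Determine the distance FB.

Step 1: By the law of cosines on triangle FLA: FA² = 6² + 13² − 2·6·13·cos(60°) = 127, so FA = √127.
Step 2: By the law of cosines on triangle FAB: FB² = √127² + 9² − 2·√127·9·cos(90°) = 208, so FB = 4·√13.

Therefore, the length of FB = 4·√13.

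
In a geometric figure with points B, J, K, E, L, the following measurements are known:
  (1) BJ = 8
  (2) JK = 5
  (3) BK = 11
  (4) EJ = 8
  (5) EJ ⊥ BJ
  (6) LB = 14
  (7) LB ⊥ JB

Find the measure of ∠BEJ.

Step 1: By the law of cosines on triangle EJB: EB² = 8² + 8² − 2·8·8·cos(90°) = 128, so EB = 8·√2.
Step 2: By the inverse law of cosines on triangle BEJ: cos(∠BEJ) = ((8·√2)² + 8² − 8²) / (2·8·√2·8) = 128/181.02 = 0.7071, so ∠BEJ = 45°.

Therefore, the measure of angle ∠BEJ = 45°.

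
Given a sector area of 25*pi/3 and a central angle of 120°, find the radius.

r² = 360 × 25*pi/3 / (π × 120) = 25, so r = 5.

5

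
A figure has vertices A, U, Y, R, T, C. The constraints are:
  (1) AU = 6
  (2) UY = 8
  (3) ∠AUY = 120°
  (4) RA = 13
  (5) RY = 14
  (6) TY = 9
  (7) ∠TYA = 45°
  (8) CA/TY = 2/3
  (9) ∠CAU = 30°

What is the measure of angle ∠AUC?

From the given relations: CA = 2/3·TY = 2/3·9 = 6.
Step 1: By the law of cosines on triangle UAC: UC² = 6² + 6² − 2·6·6·cos(30°) = 9.65, so UC ≈ 3.11.
Step 2: By the inverse law of cosines on triangle AUC: cos(∠AUC) = (6² + 3.11² − 6²) / (2·6·3.11) = 9.65/37.27 = 0.2588, so ∠AUC = 75°.

Therefore, the measure of angle ∠AUC = 75°.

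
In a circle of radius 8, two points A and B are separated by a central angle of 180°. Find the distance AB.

Chord = 2(8) sin(90°) = 16

16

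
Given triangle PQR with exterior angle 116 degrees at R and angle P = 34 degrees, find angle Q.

The exterior angle theorem states that an exterior angle equals the sum of the two non-adjacent interior angles.
So 116 = 34 + angle Q, which gives angle Q = 116 - 34 = 82 degrees.

82 degrees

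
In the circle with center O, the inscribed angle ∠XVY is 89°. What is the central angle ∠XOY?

The inscribed angle theorem states that a central angle is always twice any inscribed angle that subtends the same arc.
Since the inscribed angle is 89°, the central angle = 2 × 89° = 178°.

178°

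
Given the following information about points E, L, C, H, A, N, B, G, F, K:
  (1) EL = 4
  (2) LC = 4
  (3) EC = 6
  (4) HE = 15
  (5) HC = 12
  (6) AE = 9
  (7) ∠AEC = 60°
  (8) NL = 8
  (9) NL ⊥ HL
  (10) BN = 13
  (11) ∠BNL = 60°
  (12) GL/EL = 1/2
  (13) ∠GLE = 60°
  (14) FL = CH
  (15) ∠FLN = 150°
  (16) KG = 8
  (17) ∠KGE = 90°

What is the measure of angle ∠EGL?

From the given relations: GL = 1/2·EL = 1/2·4 = 2.
Step 1: By the law of cosines on triangle GLE: GE² = 2² + 4² − 2·2·4·cos(60°) = 12, so GE = 2·√3.
Step 2: By the inverse law of cosines on triangle EGL: cos(∠EGL) = ((2·√3)² + 2² − 4²) / (2·2·√3·2) = 0/13.86 = 0, so ∠EGL = 90°.

Therefore, the measure of angle ∠EGL = 90°.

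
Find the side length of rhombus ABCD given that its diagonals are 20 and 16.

In a rhombus, the diagonals bisect each other perpendicularly, creating four congruent right triangles.
Each triangle has legs 10 (half of 20) and 8 (half of 16).
The hypotenuse of each right triangle is a side of the rhombus:
side = sqrt(10^2 + 8^2) = sqrt(164) = 2*sqrt(41)

2*sqrt(41)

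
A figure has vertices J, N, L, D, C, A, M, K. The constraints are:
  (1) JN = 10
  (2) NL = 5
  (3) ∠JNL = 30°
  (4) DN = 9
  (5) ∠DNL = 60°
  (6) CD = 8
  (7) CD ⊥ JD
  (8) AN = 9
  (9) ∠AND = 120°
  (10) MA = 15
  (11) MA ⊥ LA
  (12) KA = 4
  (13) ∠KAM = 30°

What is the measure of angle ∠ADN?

Step 1: By the law of cosines on triangle DNA: DA² = 9² + 9² − 2·9·9·cos(120°) = 243, so DA = 9·√3.
Step 2: By the inverse law of cosines on triangle ADN: cos(∠ADN) = ((9·√3)² + 9² − 9²) / (2·9·√3·9) = 243/280.59 = 0.866, so ∠ADN = 30°.

Therefore, the measure of angle ∠ADN = 30°.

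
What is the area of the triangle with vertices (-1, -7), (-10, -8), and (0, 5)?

Using the Shoelace formula for a triangle:
Area = (1/2)|x0(y1 - y2) + x1(y2 - y0) + x2(y0 - y1)|
Area = (1/2)|-1(-8 - 5) + -10(5 - -7) + 0(-7 - -8)|
Area = (1/2)|13 + -120 + 0|
Area = (1/2)|-107|
Area = (1/2)(107)
Area = 107/2

107/2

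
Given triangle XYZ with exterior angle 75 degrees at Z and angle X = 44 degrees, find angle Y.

angle Y = 75 - 44 = 31 degrees (exterior angle theorem).

31 degrees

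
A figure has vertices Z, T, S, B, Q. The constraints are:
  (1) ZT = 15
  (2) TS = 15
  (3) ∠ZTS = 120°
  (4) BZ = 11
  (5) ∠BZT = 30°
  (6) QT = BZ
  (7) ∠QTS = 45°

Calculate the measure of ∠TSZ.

Step 1: By the law of cosines on triangle STZ: SZ² = 15² + 15² − 2·15·15·cos(120°) = 675, so SZ = 15·√3.
Step 2: By the inverse law of cosines on triangle TSZ: cos(∠TSZ) = (15² + (15·√3)² − 15²) / (2·15·15·√3) = 675/779.42 = 0.866, so ∠TSZ = 30°.

Therefore, the measure of angle ∠TSZ = 30°.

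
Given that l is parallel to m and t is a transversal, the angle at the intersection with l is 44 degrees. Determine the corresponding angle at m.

Corresponding angles formed by parallel lines and a transversal are equal.
The given angle is 44 degrees.
The corresponding angle = 44 degrees.

44 degrees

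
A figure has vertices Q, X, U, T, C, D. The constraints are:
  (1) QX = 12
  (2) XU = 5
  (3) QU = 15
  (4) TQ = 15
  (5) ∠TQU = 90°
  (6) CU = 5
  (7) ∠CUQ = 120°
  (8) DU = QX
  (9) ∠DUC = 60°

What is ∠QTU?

Step 1: By the law of cosines on triangle TQU: TU² = 15² + 15² − 2·15·15·cos(90°) = 450, so TU = 15·√2.
Step 2: By the inverse law of cosines on triangle QTU: cos(∠QTU) = (15² + (15·√2)² − 15²) / (2·15·15·√2) = 450/636.4 = 0.7071, so ∠QTU = 45°.

Therefore, the measure of angle ∠QTU = 45°.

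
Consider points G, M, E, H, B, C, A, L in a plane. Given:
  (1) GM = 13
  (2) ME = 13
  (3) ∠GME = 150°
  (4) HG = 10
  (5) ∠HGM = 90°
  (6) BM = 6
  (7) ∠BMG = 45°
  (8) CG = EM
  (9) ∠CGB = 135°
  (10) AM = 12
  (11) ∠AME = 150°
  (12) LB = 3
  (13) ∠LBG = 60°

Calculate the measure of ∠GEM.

Step 1: By the law of cosines on triangle EMG: EG² = 13² + 13² − 2·13·13·cos(150°) = 630.72, so EG ≈ 25.11.
Step 2: By the inverse law of cosines on triangle GEM: cos(∠GEM) = (25.11² + 13² − 13²) / (2·25.11·13) = 630.72/652.97 = 0.9659, so ∠GEM = 15°.

Therefore, the measure of angle ∠GEM = 15°.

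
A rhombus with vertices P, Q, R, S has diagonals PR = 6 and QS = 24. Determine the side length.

In a rhombus, the diagonals bisect each other perpendicularly, creating four congruent right triangles.
Each triangle has legs 3 (half of 6) and 12 (half of 24).
The hypotenuse of each right triangle is a side of the rhombus:
side = sqrt(3^2 + 12^2) = sqrt(153) = 3*sqrt(17)

3*sqrt(17)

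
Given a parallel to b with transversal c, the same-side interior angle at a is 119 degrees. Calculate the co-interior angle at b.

Co-interior angles (same-side interior) formed by parallel lines and a transversal are supplementary (sum to 180 degrees).
The given angle is 119 degrees.
The co-interior angle = 180 - 119 = 61 degrees.

61 degrees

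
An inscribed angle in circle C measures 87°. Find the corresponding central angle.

By the inscribed angle theorem, the central angle is twice the inscribed angle.
Central angle = 2 × 87° = 174°

174°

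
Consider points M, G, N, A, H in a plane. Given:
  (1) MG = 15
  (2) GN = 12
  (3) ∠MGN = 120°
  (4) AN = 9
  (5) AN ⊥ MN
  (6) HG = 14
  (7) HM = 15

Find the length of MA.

Step 1: By the law of cosines on triangle NGM: NM² = 12² + 15² − 2·12·15·cos(120°) = 549, so NM = 3·√61.
Step 2: By the law of cosines on triangle MNA: MA² = (3·√61)² + 9² − 2·3·√61·9·cos(90°) = 630, so MA = 3·√70.

Therefore, the length of MA = 3·√70.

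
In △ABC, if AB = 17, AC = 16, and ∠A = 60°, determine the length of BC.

By the law of cosines: BC^2 = AB^2 + AC^2 - 2*AB*AC*cos(A)
BC^2 = 17^2 + 16^2 - 2*17*16*cos(60°)
BC^2 = 289 + 256 - 544*(1/2)
BC^2 = 273
BC = sqrt(273)

sqrt(273)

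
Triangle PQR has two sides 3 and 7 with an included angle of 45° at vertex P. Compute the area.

Area = (1/2) * PQ * PR * sin(P)
Area = (1/2) * 3 * 7 * sin(45°)
Area = (1/2) * 3 * 7 * sqrt(2)/2
Area = 21*sqrt(2)/4

21*sqrt(2)/4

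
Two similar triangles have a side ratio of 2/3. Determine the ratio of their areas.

Area scales with the square of linear dimensions. If every length is multiplied by 2/3, then the area is multiplied by (2/3)^2 = 4/9.
The area ratio is 4:9.

4:9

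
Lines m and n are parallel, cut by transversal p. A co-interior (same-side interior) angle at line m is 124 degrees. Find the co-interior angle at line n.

Co-interior angles (same-side interior) formed by parallel lines and a transversal are supplementary (sum to 180 degrees).
The given angle is 124 degrees.
The co-interior angle = 180 - 124 = 56 degrees.

56 degrees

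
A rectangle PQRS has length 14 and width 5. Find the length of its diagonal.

A rectangle's diagonal splits it into two right triangles, with the diagonal as the hypotenuse.
By the Pythagorean theorem, d^2 = 14^2 + 5^2 = 221.
Therefore d = sqrt(221).

sqrt(221)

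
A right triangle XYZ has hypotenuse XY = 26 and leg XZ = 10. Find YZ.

YZ = sqrt(26^2 - 10^2) = sqrt(576) = 24

24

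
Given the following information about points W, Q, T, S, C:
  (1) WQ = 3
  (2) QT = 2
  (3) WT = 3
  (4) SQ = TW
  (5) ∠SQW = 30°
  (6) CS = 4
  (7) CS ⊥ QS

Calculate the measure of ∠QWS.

From the given relations: SQ = TW = 3.
Step 1: By the law of cosines on triangle WQS: WS² = 3² + 3² − 2·3·3·cos(30°) = 2.41, so WS ≈ 1.55.
Step 2: By the inverse law of cosines on triangle QWS: cos(∠QWS) = (3² + 1.55² − 3²) / (2·3·1.55) = 2.41/9.32 = 0.2588, so ∠QWS = 75°.

Therefore, the measure of angle ∠QWS = 75°.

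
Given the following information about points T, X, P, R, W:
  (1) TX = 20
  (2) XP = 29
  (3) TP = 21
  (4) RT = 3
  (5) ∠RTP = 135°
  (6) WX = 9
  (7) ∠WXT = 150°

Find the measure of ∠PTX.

Step 1: By the inverse law of cosines on triangle PTX: cos(∠PTX) = (21² + 20² − 29²) / (2·21·20) = 0/840 = 0, so ∠PTX = 90°.

Therefore, the measure of angle ∠PTX = 90°.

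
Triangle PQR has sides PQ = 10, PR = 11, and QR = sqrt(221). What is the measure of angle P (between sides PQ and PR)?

cos(P) = (10² + 11² - (sqrt(221))²) / (2 × 10 × 11) = 0, so P = arccos(0) = 90°.

90°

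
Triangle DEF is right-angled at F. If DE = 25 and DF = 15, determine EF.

Rearranging the Pythagorean theorem to solve for the unknown leg:
leg^2 = hypotenuse^2 - known_leg^2 = 625 - 225 = 400
leg = sqrt(400) = 20.

20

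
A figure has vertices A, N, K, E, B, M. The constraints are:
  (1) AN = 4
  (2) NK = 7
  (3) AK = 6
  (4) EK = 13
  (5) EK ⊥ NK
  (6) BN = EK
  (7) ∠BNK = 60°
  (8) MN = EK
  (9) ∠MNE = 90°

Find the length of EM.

From the given relations: MN = EK = 13.
Step 1: By the law of cosines on triangle EKN: EN² = 13² + 7² − 2·13·7·cos(90°) = 218, so EN ≈ 14.76.
Step 2: By the law of cosines on triangle ENM: EM² = 14.76² + 13² − 2·14.76·13·cos(90°) = 387, so EM = 3·√43.

Therefore, the length of EM = 3·√43.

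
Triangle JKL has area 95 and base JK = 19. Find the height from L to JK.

Area = (1/2) * base * height
height = 2 * Area / base
height = 2 * 95 / 19
height = 190 / 19
height = 10

10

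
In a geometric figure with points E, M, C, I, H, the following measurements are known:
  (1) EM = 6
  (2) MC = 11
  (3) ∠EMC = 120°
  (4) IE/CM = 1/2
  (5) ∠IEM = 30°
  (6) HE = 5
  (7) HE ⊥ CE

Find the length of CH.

Step 1: By the law of cosines on triangle EMC: EC² = 6² + 11² − 2·6·11·cos(120°) = 223, so EC ≈ 14.93.
Step 2: By the law of cosines on triangle CEH: CH² = 14.93² + 5² − 2·14.93·5·cos(90°) = 248, so CH = 2·√62.

Therefore, the length of CH = 2·√62.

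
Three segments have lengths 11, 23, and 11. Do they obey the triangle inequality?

No.
The triangle inequality is violated: 11 + 11 = 22 ≤ 23.
These lengths cannot form a triangle.

No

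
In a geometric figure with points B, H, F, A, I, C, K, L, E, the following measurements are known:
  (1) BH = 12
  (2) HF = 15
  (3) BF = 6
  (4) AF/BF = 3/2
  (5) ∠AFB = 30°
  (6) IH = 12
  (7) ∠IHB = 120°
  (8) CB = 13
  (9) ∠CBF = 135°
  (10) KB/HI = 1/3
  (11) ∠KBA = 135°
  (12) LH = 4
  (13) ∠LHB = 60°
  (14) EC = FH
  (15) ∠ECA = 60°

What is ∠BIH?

Step 1: By the law of cosines on triangle IHB: IB² = 12² + 12² − 2·12·12·cos(120°) = 432, so IB = 12·√3.
Step 2: By the inverse law of cosines on triangle BIH: cos(∠BIH) = ((12·√3)² + 12² − 12²) / (2·12·√3·12) = 432/498.83 = 0.866, so ∠BIH = 30°.

Therefore, the measure of angle ∠BIH = 30°.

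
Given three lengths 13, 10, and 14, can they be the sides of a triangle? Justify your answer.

For three segments to close into a triangle, no single side can be as long as the other two combined.
The longest side is 14, and 10 + 13 = 23 > 14.
A triangle can be formed.

Yes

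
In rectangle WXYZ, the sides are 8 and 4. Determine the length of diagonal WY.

Using the Pythagorean theorem:
d² = 8² + 4² = 64 + 16 = 80
d = sqrt(80) = 4*sqrt(5)

4*sqrt(5)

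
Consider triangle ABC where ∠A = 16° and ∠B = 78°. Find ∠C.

By the triangle angle sum property, the three interior angles of any triangle add up to 180°.
We know angle A = 16° and angle B = 78°, so their sum is 94°.
Therefore angle C = 180° - 94° = 86°.

86 degrees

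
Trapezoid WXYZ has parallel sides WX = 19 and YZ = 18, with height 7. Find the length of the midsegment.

midsegment = (19 + 18) / 2 = 37 / 2 = 37/2

37/2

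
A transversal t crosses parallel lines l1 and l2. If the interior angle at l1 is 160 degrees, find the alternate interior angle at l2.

Alternate interior angles are equal: 160 degrees.

160 degrees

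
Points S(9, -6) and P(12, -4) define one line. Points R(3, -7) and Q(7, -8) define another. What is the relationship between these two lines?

Slope of line 1: m1 = (-4 - -6)/(12 - 9) = 2/3 = 2/3
Slope of line 2: m2 = (-8 - -7)/(7 - 3) = -1/4 = -1/4
m1 != m2 and m1*m2 = -1/6 != -1. Neither.

Neither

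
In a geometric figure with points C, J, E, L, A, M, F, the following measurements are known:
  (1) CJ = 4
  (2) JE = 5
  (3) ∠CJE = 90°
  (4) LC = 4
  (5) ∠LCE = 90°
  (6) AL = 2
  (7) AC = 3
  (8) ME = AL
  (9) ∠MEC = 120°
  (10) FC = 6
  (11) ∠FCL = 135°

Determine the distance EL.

Step 1: By the law of cosines on triangle EJC: EC² = 5² + 4² − 2·5·4·cos(90°) = 41, so EC = √41.
Step 2: By the law of cosines on triangle ECL: EL² = √41² + 4² − 2·√41·4·cos(90°) = 57, so EL = √57.

Therefore, the length of EL = √57.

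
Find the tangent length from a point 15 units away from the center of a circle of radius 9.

The tangent, radius, and line from the external point to the center form a right triangle.
The right angle is where the tangent meets the radius.
By the Pythagorean theorem: tangent² + 9² = 15²
tangent² = 225 - 81 = 144
tangent = 12

12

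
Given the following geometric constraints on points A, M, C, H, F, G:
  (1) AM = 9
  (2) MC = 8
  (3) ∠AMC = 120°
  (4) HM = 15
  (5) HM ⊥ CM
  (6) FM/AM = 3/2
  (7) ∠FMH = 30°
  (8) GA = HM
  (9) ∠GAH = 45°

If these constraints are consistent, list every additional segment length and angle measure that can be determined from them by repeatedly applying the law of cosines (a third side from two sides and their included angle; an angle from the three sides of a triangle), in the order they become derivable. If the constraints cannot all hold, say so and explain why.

The constraints are consistent. Derivable facts, in order:
After 1 step:
- AC ≈ 14.73
- CH = 17
- HF ≈ 7.52
After 2 steps:
- ∠ACM = 31.95°
- ∠CAM = 28.05°
- ∠CHM = 28.07°
- ∠FHM = 63.89°
- ∠HCM = 61.93°
- ∠HFM = 86.11°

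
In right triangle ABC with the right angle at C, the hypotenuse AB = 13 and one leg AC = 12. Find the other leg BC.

Rearranging the Pythagorean theorem to solve for the unknown leg:
leg^2 = hypotenuse^2 - known_leg^2 = 169 - 144 = 25
leg = sqrt(25) = 5.

5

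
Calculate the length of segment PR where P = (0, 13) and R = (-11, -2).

The horizontal distance is |-11 - 0| = 11 and the vertical distance is |-2 - 13| = 15.
By the Pythagorean theorem, d = sqrt(11^2 + 15^2) = sqrt(346).

sqrt(346)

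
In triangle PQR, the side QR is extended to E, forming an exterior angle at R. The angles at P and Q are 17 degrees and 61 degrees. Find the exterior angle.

By the exterior angle theorem, an exterior angle of a triangle equals the sum of the two remote interior angles.
Exterior angle = angle P + angle Q
Exterior angle = 17 + 61 = 78 degrees

78 degrees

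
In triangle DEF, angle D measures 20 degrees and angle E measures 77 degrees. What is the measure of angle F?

Let angle F = x. Then 20 + 77 + x = 180.
x = 180 - 97 = 83 degrees.

83 degrees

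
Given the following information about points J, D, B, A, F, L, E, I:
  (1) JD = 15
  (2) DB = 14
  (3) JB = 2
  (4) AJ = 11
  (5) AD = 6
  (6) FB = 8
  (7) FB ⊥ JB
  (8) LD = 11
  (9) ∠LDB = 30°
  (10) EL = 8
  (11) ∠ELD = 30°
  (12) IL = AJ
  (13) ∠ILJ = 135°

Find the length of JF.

Step 1: By the law of cosines on triangle JBF: JF² = 2² + 8² − 2·2·8·cos(90°) = 68, so JF = 2·√17.

Therefore, the length of JF = 2·√17.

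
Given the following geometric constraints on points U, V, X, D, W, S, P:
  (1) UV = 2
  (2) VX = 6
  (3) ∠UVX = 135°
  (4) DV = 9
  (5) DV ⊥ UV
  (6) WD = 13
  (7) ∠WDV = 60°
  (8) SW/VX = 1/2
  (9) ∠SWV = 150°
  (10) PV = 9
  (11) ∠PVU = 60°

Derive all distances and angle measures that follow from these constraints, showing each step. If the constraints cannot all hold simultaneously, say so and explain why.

The constraints are consistent.

From the given relations:
  SW = 1/2·VX = 1/2·6 = 3

Step 1: From UV = 2, VX = 6, and ∠UVX = 135°, by the law of cosines:
  UX² = UV² + VX² - 2·UV·VX·cos(135°) = 4 + 36 + 16.97 = 56.97
  UX ≈ 7.55

Step 2: From UV = 2, VD = 9, and ∠UVD = 90°, by the law of cosines:
  UD² = UV² + VD² - 2·UV·VD·cos(90°) = 4 + 81 - 0 = 85
  UD = √85

Step 3: From UV = 2, VP = 9, and ∠UVP = 60°, by the law of cosines:
  UP² = UV² + VP² - 2·UV·VP·cos(60°) = 4 + 81 - 18 = 67
  UP = √67

Step 4: From VD = 9, DW = 13, and ∠VDW = 60°, by the law of cosines:
  VW² = VD² + DW² - 2·VD·DW·cos(60°) = 81 + 169 - 117 = 133
  VW = √133

Step 5: From VW = √133, WS = 3, and ∠VWS = 150°, by the law of cosines:
  VS² = VW² + WS² - 2·VW·WS·cos(150°) = 133 + 9 + 59.92 = 201.9
  VS ≈ 14.21

Step 6: From UD = √85, UV = 2, DV = 9, by the inverse law of cosines:
  cos(∠DUV) = (UD² + UV² - DV²) / (2·UD·UV)
  ∠DUV = 77.47°

Step 7: From UP = √67, UV = 2, PV = 9, by the inverse law of cosines:
  cos(∠PUV) = (UP² + UV² - PV²) / (2·UP·UV)
  ∠PUV = 107.78°

Step 8: From UV = 2, UX = 7.55, VX = 6, by the inverse law of cosines:
  cos(∠VUX) = (UV² + UX² - VX²) / (2·UV·UX)
  ∠VUX = 34.2°

Step 9: From VD = 9, VW = √133, DW = 13, by the inverse law of cosines:
  cos(∠DVW) = (VD² + VW² - DW²) / (2·VD·VW)
  ∠DVW = 77.48°

Step 10: From XU = 7.55, XV = 6, UV = 2, by the inverse law of cosines:
  cos(∠UXV) = (XU² + XV² - UV²) / (2·XU·XV)
  ∠UXV = 10.8°

Step 11: From DU = √85, DV = 9, UV = 2, by the inverse law of cosines:
  cos(∠UDV) = (DU² + DV² - UV²) / (2·DU·DV)
  ∠UDV = 12.53°

Step 12: From WD = 13, WV = √133, DV = 9, by the inverse law of cosines:
  cos(∠DWV) = (WD² + WV² - DV²) / (2·WD·WV)
  ∠DWV = 42.52°

Step 13: From PU = √67, PV = 9, UV = 2, by the inverse law of cosines:
  cos(∠UPV) = (PU² + PV² - UV²) / (2·PU·PV)
  ∠UPV = 12.22°

Step 14: From VS = 14.21, VW = √133, SW = 3, by the inverse law of cosines:
  cos(∠SVW) = (VS² + VW² - SW²) / (2·VS·VW)
  ∠SVW = 6.06°

Step 15: From SV = 14.21, SW = 3, VW = √133, by the inverse law of cosines:
  cos(∠VSW) = (SV² + SW² - VW²) / (2·SV·SW)
  ∠VSW = 23.94°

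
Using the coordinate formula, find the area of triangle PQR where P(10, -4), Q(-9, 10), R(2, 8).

Shoelace: Area = (1/2)|10(10-8) + -9(8--4) + 2(-4-10)| = (1/2)(116) = 58

58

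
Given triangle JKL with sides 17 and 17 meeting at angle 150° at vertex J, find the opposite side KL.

Law of cosines: KL^2 = 17^2 + 17^2 - 2(17)(17)cos(150°) = 289*sqrt(3) + 578, so KL = 17*sqrt(sqrt(3) + 2).

17*sqrt(sqrt(3) + 2)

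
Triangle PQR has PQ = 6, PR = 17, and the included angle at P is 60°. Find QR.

By the law of cosines: QR^2 = PQ^2 + PR^2 - 2*PQ*PR*cos(P)
QR^2 = 6^2 + 17^2 - 2*6*17*cos(60°)
QR^2 = 36 + 289 - 204*(1/2)
QR^2 = 223
QR = sqrt(223)

sqrt(223)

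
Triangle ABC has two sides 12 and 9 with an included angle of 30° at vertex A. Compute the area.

Area = (1/2)(12)(9) sin(30°) = (1/2)(12)(9)(1/2) = 27

27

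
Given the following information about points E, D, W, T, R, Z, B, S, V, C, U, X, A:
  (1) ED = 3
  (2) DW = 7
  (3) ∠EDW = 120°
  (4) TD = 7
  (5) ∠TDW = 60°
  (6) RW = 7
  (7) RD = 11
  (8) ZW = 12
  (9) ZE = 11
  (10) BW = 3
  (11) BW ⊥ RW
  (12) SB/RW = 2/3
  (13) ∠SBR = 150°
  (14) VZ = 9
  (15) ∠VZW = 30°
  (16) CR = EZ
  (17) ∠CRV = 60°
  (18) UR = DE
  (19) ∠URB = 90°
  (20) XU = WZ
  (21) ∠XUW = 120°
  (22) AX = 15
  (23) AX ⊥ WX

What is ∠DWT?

Step 1: By the law of cosines on triangle WDT: WT² = 7² + 7² − 2·7·7·cos(60°) = 49, so WT = 7.
Step 2: By the inverse law of cosines on triangle DWT: cos(∠DWT) = (7² + 7² − 7²) / (2·7·7) = 49/98 = 0.5, so ∠DWT = 60°.

Therefore, the measure of angle ∠DWT = 60°.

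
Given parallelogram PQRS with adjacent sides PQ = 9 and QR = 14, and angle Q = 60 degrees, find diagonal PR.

Law of cosines: d^2 = 9^2 + 14^2 - 2(9)(14)cos(60°) = 151, so d = sqrt(151).

sqrt(151)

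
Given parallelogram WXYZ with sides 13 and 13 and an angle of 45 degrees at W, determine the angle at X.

Consecutive angles are supplementary: angle X = 180 - 45 = 135 degrees.

135 degrees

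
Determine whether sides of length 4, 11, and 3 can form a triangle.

Check the triangle inequality: 4 + 3 = 7 ≤ 11.
Since the sum of two sides does not exceed the third, no triangle can be formed.

No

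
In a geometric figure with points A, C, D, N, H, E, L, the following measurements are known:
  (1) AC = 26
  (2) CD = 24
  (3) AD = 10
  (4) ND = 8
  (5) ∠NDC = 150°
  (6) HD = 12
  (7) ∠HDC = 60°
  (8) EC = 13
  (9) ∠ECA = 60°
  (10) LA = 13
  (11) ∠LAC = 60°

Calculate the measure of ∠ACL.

Step 1: By the law of cosines on triangle CAL: CL² = 26² + 13² − 2·26·13·cos(60°) = 507, so CL = 13·√3.
Step 2: By the inverse law of cosines on triangle ACL: cos(∠ACL) = (26² + (13·√3)² − 13²) / (2·26·13·√3) = 1014/1170.87 = 0.866, so ∠ACL = 30°.

Therefore, the measure of angle ∠ACL = 30°.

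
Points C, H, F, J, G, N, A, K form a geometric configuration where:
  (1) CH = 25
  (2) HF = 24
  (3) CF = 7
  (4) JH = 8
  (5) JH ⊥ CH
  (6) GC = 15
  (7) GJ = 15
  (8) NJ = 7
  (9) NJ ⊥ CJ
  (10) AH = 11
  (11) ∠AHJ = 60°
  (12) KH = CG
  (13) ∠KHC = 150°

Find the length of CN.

Step 1: By the law of cosines on triangle JHC: JC² = 8² + 25² − 2·8·25·cos(90°) = 689, so JC ≈ 26.25.
Step 2: By the law of cosines on triangle CJN: CN² = 26.25² + 7² − 2·26.25·7·cos(90°) = 738, so CN = 3·√82.

Therefore, the length of CN = 3·√82.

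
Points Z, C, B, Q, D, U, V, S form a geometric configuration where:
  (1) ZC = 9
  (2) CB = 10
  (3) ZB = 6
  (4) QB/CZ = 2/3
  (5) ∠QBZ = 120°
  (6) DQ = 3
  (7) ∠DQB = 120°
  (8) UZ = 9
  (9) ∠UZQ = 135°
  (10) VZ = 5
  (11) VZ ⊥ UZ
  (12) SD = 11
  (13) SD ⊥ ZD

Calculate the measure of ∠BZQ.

From the given relations: QB = 2/3·CZ = 2/3·9 = 6.
Step 1: By the law of cosines on triangle ZBQ: ZQ² = 6² + 6² − 2·6·6·cos(120°) = 108, so ZQ = 6·√3.
Step 2: By the inverse law of cosines on triangle BZQ: cos(∠BZQ) = (6² + (6·√3)² − 6²) / (2·6·6·√3) = 108/124.71 = 0.866, so ∠BZQ = 30°.

Therefore, the measure of angle ∠BZQ = 30°.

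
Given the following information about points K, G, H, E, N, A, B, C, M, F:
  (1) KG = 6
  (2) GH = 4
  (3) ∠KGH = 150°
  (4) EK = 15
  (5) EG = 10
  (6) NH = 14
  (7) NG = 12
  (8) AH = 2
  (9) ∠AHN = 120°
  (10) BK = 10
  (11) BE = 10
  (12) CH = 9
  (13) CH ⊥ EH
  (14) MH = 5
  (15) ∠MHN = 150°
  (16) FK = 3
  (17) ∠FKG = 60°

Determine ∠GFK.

Step 1: By the law of cosines on triangle FKG: FG² = 3² + 6² − 2·3·6·cos(60°) = 27, so FG = 3·√3.
Step 2: By the inverse law of cosines on triangle GFK: cos(∠GFK) = ((3·√3)² + 3² − 6²) / (2·3·√3·3) = 0/31.18 = 0, so ∠GFK = 90°.

Therefore, the measure of angle ∠GFK = 90°.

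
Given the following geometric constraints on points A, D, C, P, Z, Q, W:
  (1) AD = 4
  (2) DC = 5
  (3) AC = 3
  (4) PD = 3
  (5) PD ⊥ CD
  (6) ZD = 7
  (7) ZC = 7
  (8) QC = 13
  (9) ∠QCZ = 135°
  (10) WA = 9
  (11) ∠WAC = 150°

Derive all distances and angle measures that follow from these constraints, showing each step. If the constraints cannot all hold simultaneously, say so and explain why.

The constraints are consistent.

Step 1: From CD = 5, DP = 3, and ∠CDP = 90°, by the law of cosines:
  CP² = CD² + DP² - 2·CD·DP·cos(90°) = 25 + 9 - 0 = 34
  CP = √34

Step 2: From CA = 3, AW = 9, and ∠CAW = 150°, by the law of cosines:
  CW² = CA² + AW² - 2·CA·AW·cos(150°) = 9 + 81 + 46.77 = 136.8
  CW ≈ 11.69

Step 3: From ZC = 7, CQ = 13, and ∠ZCQ = 135°, by the law of cosines:
  ZQ² = ZC² + CQ² - 2·ZC·CQ·cos(135°) = 49 + 169 + 128.7 = 346.7
  ZQ ≈ 18.62

Step 4: From AC = 3, AD = 4, CD = 5, by the inverse law of cosines:
  cos(∠CAD) = (AC² + AD² - CD²) / (2·AC·AD)
  ∠CAD = 90°

Step 5: From DA = 4, DC = 5, AC = 3, by the inverse law of cosines:
  cos(∠ADC) = (DA² + DC² - AC²) / (2·DA·DC)
  ∠ADC = 36.87°

Step 6: From DC = 5, DZ = 7, CZ = 7, by the inverse law of cosines:
  cos(∠CDZ) = (DC² + DZ² - CZ²) / (2·DC·DZ)
  ∠CDZ = 69.08°

Step 7: From CA = 3, CD = 5, AD = 4, by the inverse law of cosines:
  cos(∠ACD) = (CA² + CD² - AD²) / (2·CA·CD)
  ∠ACD = 53.13°

Step 8: From CD = 5, CZ = 7, DZ = 7, by the inverse law of cosines:
  cos(∠DCZ) = (CD² + CZ² - DZ²) / (2·CD·CZ)
  ∠DCZ = 69.08°

Step 9: From ZC = 7, ZD = 7, CD = 5, by the inverse law of cosines:
  cos(∠CZD) = (ZC² + ZD² - CD²) / (2·ZC·ZD)
  ∠CZD = 41.85°

Step 10: From CA = 3, CW = 11.69, AW = 9, by the inverse law of cosines:
  cos(∠ACW) = (CA² + CW² - AW²) / (2·CA·CW)
  ∠ACW = 22.63°

Step 11: From CD = 5, CP = √34, DP = 3, by the inverse law of cosines:
  cos(∠DCP) = (CD² + CP² - DP²) / (2·CD·CP)
  ∠DCP = 30.96°

Step 12: From PC = √34, PD = 3, CD = 5, by the inverse law of cosines:
  cos(∠CPD) = (PC² + PD² - CD²) / (2·PC·PD)
  ∠CPD = 59.04°

Step 13: From ZC = 7, ZQ = 18.62, CQ = 13, by the inverse law of cosines:
  cos(∠CZQ) = (ZC² + ZQ² - CQ²) / (2·ZC·ZQ)
  ∠CZQ = 29.58°

Step 14: From QC = 13, QZ = 18.62, CZ = 7, by the inverse law of cosines:
  cos(∠CQZ) = (QC² + QZ² - CZ²) / (2·QC·QZ)
  ∠CQZ = 15.42°

Step 15: From WA = 9, WC = 11.69, AC = 3, by the inverse law of cosines:
  cos(∠AWC) = (WA² + WC² - AC²) / (2·WA·WC)
  ∠AWC = 7.37°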